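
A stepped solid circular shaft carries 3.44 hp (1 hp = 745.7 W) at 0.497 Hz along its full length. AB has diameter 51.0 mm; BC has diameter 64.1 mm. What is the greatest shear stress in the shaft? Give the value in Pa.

ω = 2π·0.497 = 3.123 rad/s, so T = P/ω = 3.44×745.7 / 3.123 = 821.5 N·m.
Under the same torque, τ_max = 16T/(πd³) is largest where d is smallest — segment AB (d = 51.0 mm).
τ_max = 16·821.5/(π·(0.0510)³) = 3.154×10^7 Pa.

3.15e7 Pa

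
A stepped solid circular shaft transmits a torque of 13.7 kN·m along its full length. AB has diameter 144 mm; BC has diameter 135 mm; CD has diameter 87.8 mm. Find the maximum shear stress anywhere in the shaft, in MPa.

103 MPa

Under the same torque, τ_max = 16T/(πd³) is largest where d is smallest — segment CD (d = 87.8 mm).
τ_max = 16·13700/(π·(0.0878)³) = 1.031×10^8 Pa.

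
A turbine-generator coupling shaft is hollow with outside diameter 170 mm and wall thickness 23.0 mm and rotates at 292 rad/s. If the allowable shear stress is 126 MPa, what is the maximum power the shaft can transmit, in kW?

J = π(d_o⁴ − d_i⁴)/32 = π(0.170⁴ − 0.124⁴)/32 = 5.879×10^-5 m⁴.
T_max = τ_allow·J/r = 1.26×10^8 × 5.879×10^-5 / 0.0850 = 87140 N·m.
ω = 292 rad/s, so P_max = T_max·ω = 2.545×10^7 W.

25400 kW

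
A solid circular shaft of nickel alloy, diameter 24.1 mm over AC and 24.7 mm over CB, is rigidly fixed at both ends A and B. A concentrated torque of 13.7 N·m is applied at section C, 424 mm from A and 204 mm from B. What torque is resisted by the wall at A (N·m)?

Compatibility: T_A·a/J_AC = T_B·b/J_CB with T_A + T_B = T₀.
J_AC = 3.31×10^-8 m⁴, J_CB = 3.65×10^-8 m⁴, so T_A = T₀·(J_AC/a)/((J_AC/a)+(J_CB/b)) = 4.160 N·m, T_B = 9.540 N·m.

4.16 N·m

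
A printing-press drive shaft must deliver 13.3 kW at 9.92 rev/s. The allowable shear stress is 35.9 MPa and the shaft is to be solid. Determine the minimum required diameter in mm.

31.2 mm

ω = 2π·9.92 = 62.33 rad/s, so T = P/ω = 13.3×10³ / 62.33 = 213.4 N·m.
For a solid shaft τ_max = 16T/(πd³), so d = (16T/(π τ_allow))^(1/3) = (16·213.4/(π·3.59×10^7))^(1/3) = 0.03117 m.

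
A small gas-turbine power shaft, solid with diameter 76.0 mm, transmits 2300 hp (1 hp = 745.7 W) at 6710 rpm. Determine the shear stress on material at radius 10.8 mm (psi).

1170 psi

ω = 2π·6710/60 = 702.7 rad/s, so T = P/ω = 2300×745.7 / 702.7 = 2441 N·m.
J = πd⁴/32 = π(0.0760)⁴/32 = 3.275×10^-6 m⁴.
Shear stress varies linearly with radius: τ = T·r/J = 2441 × 0.0108 / 3.275×10^-6 = 8.048×10^6 Pa.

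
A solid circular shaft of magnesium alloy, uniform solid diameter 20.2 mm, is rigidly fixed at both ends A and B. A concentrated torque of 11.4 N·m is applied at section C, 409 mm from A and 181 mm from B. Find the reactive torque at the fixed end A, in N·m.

3.50 N·m

With uniform GJ and both ends fixed, compatibility θ_AC = θ_CB gives T_A·a = T_B·b, together with T_A + T_B = T₀.
T_A = T₀·b/(a+b) = 11.40·181/590.0 = 3.497 N·m; T_B = 7.903 N·m.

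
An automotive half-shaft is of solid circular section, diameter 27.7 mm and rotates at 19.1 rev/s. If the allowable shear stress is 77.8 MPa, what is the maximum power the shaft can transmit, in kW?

39.0 kW

J = πd⁴/32 = π(0.0277)⁴/32 = 5.780×10^-8 m⁴.
T_max = τ_allow·J/r = 7.78×10^7 × 5.780×10^-8 / 0.0138 = 324.7 N·m.
ω = 2π·19.1 = 120.0 rad/s, so P_max = T_max·ω = 3.896×10^4 W.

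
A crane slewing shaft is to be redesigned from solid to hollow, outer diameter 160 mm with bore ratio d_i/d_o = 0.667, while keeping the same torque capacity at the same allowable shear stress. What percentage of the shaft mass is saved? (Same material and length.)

35.7 %

Equal τ_max and T ⇒ the solid shaft needs d_s³ = d_o³(1−k⁴), so d_s = 160·(1−0.667⁴)^(1/3) = 148.7 mm.
Area ratio A_h/A_s = d_o²(1−k²)/d_s² = (1−k²)/(1−k⁴)^(2/3) = 0.6430.
Mass saving = 1 − 0.6430 = 35.7 %.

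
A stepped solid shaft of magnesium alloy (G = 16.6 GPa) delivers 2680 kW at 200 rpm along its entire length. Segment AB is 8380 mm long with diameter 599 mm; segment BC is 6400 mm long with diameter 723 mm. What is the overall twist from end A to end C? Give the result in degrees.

0.398°

ω = 2π·200/60 = 20.94 rad/s, so T = P/ω = 2680×10³ / 20.94 = 128000 N·m.
J_AB = π(0.599)⁴/32 = 0.0126 m⁴; J_BC = π(0.723)⁴/32 = 0.0268 m⁴.
θ = (T/G)·Σ L_i/J_i = (128000/16.6×10⁹)·(8.38/0.0126 + 6.40/0.0268) = 6.950×10^-3 rad.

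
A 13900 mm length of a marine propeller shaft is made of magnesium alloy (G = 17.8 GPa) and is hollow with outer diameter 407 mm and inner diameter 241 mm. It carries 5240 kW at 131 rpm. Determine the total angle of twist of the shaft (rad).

0.126 rad

ω = 2π·131/60 = 13.72 rad/s, so T = P/ω = 5240×10³ / 13.72 = 382000 N·m.
J = π(d_o⁴ − d_i⁴)/32 = π(0.407⁴ − 0.241⁴)/32 = 2.363×10^-3 m⁴.
θ = T·L/(G·J) = 382000 × 13.9 / (17.8×10⁹ × 2.363×10^-3) = 0.1262 rad.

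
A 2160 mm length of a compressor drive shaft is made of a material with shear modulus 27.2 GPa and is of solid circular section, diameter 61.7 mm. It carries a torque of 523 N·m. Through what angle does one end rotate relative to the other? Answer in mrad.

J = πd⁴/32 = π(0.0617)⁴/32 = 1.423×10^-6 m⁴.
θ = T·L/(G·J) = 523.0 × 2.16 / (27.2×10⁹ × 1.423×10^-6) = 0.02919 rad.

29.2 mrad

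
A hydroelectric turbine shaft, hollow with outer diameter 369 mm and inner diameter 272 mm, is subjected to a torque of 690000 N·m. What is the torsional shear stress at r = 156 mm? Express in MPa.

J = π(d_o⁴ − d_i⁴)/32 = π(0.369⁴ − 0.272⁴)/32 = 1.283×10^-3 m⁴.
Shear stress varies linearly with radius: τ = T·r/J = 690000 × 0.156 / 1.283×10^-3 = 8.391×10^7 Pa.

83.9 MPa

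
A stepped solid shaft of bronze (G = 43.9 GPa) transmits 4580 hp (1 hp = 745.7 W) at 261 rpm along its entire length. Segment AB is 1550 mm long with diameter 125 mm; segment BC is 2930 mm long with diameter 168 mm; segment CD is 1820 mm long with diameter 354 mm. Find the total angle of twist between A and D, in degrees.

16.8°

ω = 2π·261/60 = 27.33 rad/s, so T = P/ω = 4580×745.7 / 27.33 = 125000 N·m.
J_AB = π(0.125)⁴/32 = 2.40×10^-5 m⁴; J_BC = π(0.168)⁴/32 = 7.82×10^-5 m⁴; J_CD = π(0.354)⁴/32 = 1.54×10^-3 m⁴.
θ = (T/G)·Σ L_i/J_i = (125000/43.9×10⁹)·(1.55/2.40×10^-5 + 2.93/7.82×10^-5 + 1.82/1.54×10^-3) = 0.2941 rad.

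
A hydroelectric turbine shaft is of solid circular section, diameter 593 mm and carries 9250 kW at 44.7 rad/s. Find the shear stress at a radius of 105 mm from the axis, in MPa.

ω = 44.7 rad/s, so T = P/ω = 9250×10³ / 44.70 = 206900 N·m.
J = πd⁴/32 = π(0.593)⁴/32 = 0.01214 m⁴.
Shear stress varies linearly with radius: τ = T·r/J = 206900 × 0.105 / 0.01214 = 1.790×10^6 Pa.

1.79 MPa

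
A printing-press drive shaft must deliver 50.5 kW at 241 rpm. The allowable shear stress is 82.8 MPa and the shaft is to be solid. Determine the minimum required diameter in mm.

49.7 mm

ω = 2π·241/60 = 25.24 rad/s, so T = P/ω = 50.5×10³ / 25.24 = 2001 N·m.
For a solid shaft τ_max = 16T/(πd³), so d = (16T/(π τ_allow))^(1/3) = (16·2001/(π·8.28×10^7))^(1/3) = 0.04974 m.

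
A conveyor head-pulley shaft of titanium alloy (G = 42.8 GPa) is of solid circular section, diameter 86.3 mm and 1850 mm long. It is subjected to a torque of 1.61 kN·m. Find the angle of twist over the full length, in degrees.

0.732°

J = πd⁴/32 = π(0.0863)⁴/32 = 5.446×10^-6 m⁴.
θ = T·L/(G·J) = 1610 × 1.85 / (42.8×10⁹ × 5.446×10^-6) = 0.01278 rad.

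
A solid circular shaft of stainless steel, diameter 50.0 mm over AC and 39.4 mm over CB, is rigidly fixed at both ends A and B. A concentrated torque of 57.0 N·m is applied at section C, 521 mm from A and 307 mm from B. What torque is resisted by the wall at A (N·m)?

34.5 N·m

Compatibility: T_A·a/J_AC = T_B·b/J_CB with T_A + T_B = T₀.
J_AC = 6.14×10^-7 m⁴, J_CB = 2.37×10^-7 m⁴, so T_A = T₀·(J_AC/a)/((J_AC/a)+(J_CB/b)) = 34.45 N·m, T_B = 22.55 N·m.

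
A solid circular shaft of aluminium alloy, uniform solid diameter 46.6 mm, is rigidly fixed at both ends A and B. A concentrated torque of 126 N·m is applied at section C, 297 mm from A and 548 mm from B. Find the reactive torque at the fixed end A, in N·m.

With uniform GJ and both ends fixed, compatibility θ_AC = θ_CB gives T_A·a = T_B·b, together with T_A + T_B = T₀.
T_A = T₀·b/(a+b) = 126.0·548/845.0 = 81.71 N·m; T_B = 44.29 N·m.

81.7 N·m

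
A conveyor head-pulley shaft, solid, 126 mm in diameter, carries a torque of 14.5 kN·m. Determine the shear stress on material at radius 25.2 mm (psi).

2140 psi

J = πd⁴/32 = π(0.126)⁴/32 = 2.474×10^-5 m⁴.
Shear stress varies linearly with radius: τ = T·r/J = 14500 × 0.0252 / 2.474×10^-5 = 1.477×10^7 Pa.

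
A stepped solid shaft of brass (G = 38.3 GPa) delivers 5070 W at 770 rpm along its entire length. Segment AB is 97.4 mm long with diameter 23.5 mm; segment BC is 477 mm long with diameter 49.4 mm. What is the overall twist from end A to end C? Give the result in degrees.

0.383°

ω = 2π·770/60 = 80.63 rad/s, so T = P/ω = 5070 / 80.63 = 62.88 N·m.
J_AB = π(0.0235)⁴/32 = 2.99×10^-8 m⁴; J_BC = π(0.0494)⁴/32 = 5.85×10^-7 m⁴.
θ = (T/G)·Σ L_i/J_i = (62.88/38.3×10⁹)·(0.0974/2.99×10^-8 + 0.477/5.85×10^-7) = 6.680×10^-3 rad.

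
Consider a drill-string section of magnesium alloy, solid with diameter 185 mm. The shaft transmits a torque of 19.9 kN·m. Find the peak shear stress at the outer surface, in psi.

J = πd⁴/32 = π(0.185)⁴/32 = 1.150×10^-4 m⁴.
τ_max = T·r/J = 19900 × 0.0925 / 1.150×10^-4 = 1.601×10^7 Pa.

2320 psi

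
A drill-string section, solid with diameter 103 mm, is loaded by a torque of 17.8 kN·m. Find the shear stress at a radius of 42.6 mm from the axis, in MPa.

68.6 MPa

J = πd⁴/32 = π(0.103)⁴/32 = 1.105×10^-5 m⁴.
Shear stress varies linearly with radius: τ = T·r/J = 17800 × 0.0426 / 1.105×10^-5 = 6.862×10^7 Pa.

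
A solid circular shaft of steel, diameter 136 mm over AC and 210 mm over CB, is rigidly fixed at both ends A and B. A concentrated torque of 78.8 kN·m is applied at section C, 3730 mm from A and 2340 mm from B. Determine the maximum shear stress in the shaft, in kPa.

39000 kPa

Compatibility: T_A·a/J_AC = T_B·b/J_CB with T_A + T_B = T₀.
J_AC = 3.36×10^-5 m⁴, J_CB = 1.91×10^-4 m⁴, so T_A = T₀·(J_AC/a)/((J_AC/a)+(J_CB/b)) = 7832 N·m, T_B = 70970 N·m.
τ in each portion: τ_AC = 1.59×10^7 Pa, τ_CB = 3.90×10^7 Pa; maximum is in CB.
τ_max = T_CB·r/J = 70970·0.105/1.91×10^-4 = 3.903×10^7 Pa.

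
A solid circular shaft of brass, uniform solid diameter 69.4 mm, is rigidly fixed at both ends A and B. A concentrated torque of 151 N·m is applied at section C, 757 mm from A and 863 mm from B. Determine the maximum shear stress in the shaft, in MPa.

1.23 MPa

With uniform GJ and both ends fixed, compatibility θ_AC = θ_CB gives T_A·a = T_B·b, together with T_A + T_B = T₀.
T_A = T₀·b/(a+b) = 151.0·863/1620 = 80.44 N·m; T_B = 70.56 N·m.
τ in each portion: τ_AC = 1.23×10^6 Pa, τ_CB = 1.08×10^6 Pa; maximum is in AC.
τ_max = T_AC·r/J = 80.44·0.0347/2.28×10^-6 = 1.226×10^6 Pa.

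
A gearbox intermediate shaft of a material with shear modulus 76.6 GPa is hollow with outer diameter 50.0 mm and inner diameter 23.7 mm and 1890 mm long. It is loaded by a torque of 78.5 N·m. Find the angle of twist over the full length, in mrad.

3.32 mrad

J = π(d_o⁴ − d_i⁴)/32 = π(0.0500⁴ − 0.0237⁴)/32 = 5.826×10^-7 m⁴.
θ = T·L/(G·J) = 78.50 × 1.89 / (76.6×10⁹ × 5.826×10^-7) = 3.324×10^-3 rad.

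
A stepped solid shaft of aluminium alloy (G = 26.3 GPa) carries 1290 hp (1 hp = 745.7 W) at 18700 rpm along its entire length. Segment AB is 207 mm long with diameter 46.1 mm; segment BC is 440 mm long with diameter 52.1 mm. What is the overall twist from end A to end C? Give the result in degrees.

1.15°

ω = 2π·18700/60 = 1958 rad/s, so T = P/ω = 1290×745.7 / 1958 = 491.2 N·m.
J_AB = π(0.0461)⁴/32 = 4.43×10^-7 m⁴; J_BC = π(0.0521)⁴/32 = 7.23×10^-7 m⁴.
θ = (T/G)·Σ L_i/J_i = (491.2/26.3×10⁹)·(0.207/4.43×10^-7 + 0.440/7.23×10^-7) = 0.02008 rad.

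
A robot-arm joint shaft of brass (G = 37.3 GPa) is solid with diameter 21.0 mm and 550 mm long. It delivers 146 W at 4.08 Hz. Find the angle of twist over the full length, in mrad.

ω = 2π·4.08 = 25.64 rad/s, so T = P/ω = 146 / 25.64 = 5.695 N·m.
J = πd⁴/32 = π(0.0210)⁴/32 = 1.909×10^-8 m⁴.
θ = T·L/(G·J) = 5.695 × 0.550 / (37.3×10⁹ × 1.909×10^-8) = 4.398×10^-3 rad.

4.40 mrad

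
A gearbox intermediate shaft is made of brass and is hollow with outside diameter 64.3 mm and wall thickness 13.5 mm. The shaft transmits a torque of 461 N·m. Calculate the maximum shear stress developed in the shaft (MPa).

9.96 MPa

J = π(d_o⁴ − d_i⁴)/32 = π(0.0643⁴ − 0.0373⁴)/32 = 1.488×10^-6 m⁴.
τ_max = T·r/J = 461.0 × 0.0321 / 1.488×10^-6 = 9.959×10^6 Pa.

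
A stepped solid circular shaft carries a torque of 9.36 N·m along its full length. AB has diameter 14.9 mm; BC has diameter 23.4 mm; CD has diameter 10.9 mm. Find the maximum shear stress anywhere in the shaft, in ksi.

Under the same torque, τ_max = 16T/(πd³) is largest where d is smallest — segment CD (d = 10.9 mm).
τ_max = 16·9.360/(π·(0.0109)³) = 3.681×10^7 Pa.

5.34 ksi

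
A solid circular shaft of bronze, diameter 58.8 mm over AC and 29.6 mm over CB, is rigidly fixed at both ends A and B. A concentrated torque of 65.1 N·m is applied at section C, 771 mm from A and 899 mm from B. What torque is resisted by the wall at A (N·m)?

61.7 N·m

Compatibility: T_A·a/J_AC = T_B·b/J_CB with T_A + T_B = T₀.
J_AC = 1.17×10^-6 m⁴, J_CB = 7.54×10^-8 m⁴, so T_A = T₀·(J_AC/a)/((J_AC/a)+(J_CB/b)) = 61.70 N·m, T_B = 3.398 N·m.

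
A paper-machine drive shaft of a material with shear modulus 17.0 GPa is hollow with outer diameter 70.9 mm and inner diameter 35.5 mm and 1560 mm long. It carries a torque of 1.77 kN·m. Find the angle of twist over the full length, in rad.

J = π(d_o⁴ − d_i⁴)/32 = π(0.0709⁴ − 0.0355⁴)/32 = 2.325×10^-6 m⁴.
θ = T·L/(G·J) = 1770 × 1.56 / (17.0×10⁹ × 2.325×10^-6) = 0.06986 rad.

0.0699 rad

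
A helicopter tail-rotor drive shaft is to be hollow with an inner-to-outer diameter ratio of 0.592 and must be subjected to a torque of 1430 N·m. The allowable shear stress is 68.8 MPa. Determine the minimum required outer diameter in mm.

49.4 mm

For a hollow shaft with d_i/d_o = 0.592: τ_max = 16T/(π d_o³ (1−k⁴)), so d_o = [16T/(π τ_allow (1−k⁴))]^(1/3) = [16·1430/(π·6.88×10^7·0.8772)]^(1/3) = 0.04942 m.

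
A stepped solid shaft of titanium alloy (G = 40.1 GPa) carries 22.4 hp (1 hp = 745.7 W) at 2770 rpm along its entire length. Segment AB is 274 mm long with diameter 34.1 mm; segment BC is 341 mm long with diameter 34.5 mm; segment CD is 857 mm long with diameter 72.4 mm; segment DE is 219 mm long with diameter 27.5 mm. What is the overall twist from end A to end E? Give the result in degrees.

0.719°

ω = 2π·2770/60 = 290.1 rad/s, so T = P/ω = 22.4×745.7 / 290.1 = 57.58 N·m.
J_AB = π(0.0341)⁴/32 = 1.33×10^-7 m⁴; J_BC = π(0.0345)⁴/32 = 1.39×10^-7 m⁴; J_CD = π(0.0724)⁴/32 = 2.70×10^-6 m⁴; J_DE = π(0.0275)⁴/32 = 5.61×10^-8 m⁴.
θ = (T/G)·Σ L_i/J_i = (57.58/40.1×10⁹)·(0.274/1.33×10^-7 + 0.341/1.39×10^-7 + 0.857/2.70×10^-6 + 0.219/5.61×10^-8) = 0.01254 rad.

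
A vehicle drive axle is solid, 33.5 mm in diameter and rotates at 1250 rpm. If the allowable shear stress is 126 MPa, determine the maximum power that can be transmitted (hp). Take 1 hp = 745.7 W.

163 hp

J = πd⁴/32 = π(0.0335)⁴/32 = 1.236×10^-7 m⁴.
T_max = τ_allow·J/r = 1.26×10^8 × 1.236×10^-7 / 0.0168 = 930.1 N·m.
ω = 2π·1250/60 = 130.9 rad/s, so P_max = T_max·ω = 1.218×10^5 W.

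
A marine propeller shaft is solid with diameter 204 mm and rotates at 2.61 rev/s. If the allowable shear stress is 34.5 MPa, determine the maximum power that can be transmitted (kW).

J = πd⁴/32 = π(0.204)⁴/32 = 1.700×10^-4 m⁴.
T_max = τ_allow·J/r = 3.45×10^7 × 1.700×10^-4 / 0.102 = 57510 N·m.
ω = 2π·2.61 = 16.40 rad/s, so P_max = T_max·ω = 9.431×10^5 W.

943 kW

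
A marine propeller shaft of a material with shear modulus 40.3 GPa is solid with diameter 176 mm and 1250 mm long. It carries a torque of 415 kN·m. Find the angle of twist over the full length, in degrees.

7.83°

J = πd⁴/32 = π(0.176)⁴/32 = 9.420×10^-5 m⁴.
θ = T·L/(G·J) = 415000 × 1.25 / (40.3×10⁹ × 9.420×10^-5) = 0.1366 rad.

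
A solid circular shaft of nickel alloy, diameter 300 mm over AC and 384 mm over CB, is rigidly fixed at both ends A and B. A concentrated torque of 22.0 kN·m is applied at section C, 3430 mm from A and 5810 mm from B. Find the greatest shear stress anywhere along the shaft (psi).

233 psi

Compatibility: T_A·a/J_AC = T_B·b/J_CB with T_A + T_B = T₀.
J_AC = 7.95×10^-4 m⁴, J_CB = 2.13×10^-3 m⁴, so T_A = T₀·(J_AC/a)/((J_AC/a)+(J_CB/b)) = 8511 N·m, T_B = 13490 N·m.
τ in each portion: τ_AC = 1.61×10^6 Pa, τ_CB = 1.21×10^6 Pa; maximum is in AC.
τ_max = T_AC·r/J = 8511·0.150/7.95×10^-4 = 1.606×10^6 Pa.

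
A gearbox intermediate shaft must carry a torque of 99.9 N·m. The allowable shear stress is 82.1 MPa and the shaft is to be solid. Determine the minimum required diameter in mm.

18.4 mm

For a solid shaft τ_max = 16T/(πd³), so d = (16T/(π τ_allow))^(1/3) = (16·99.90/(π·8.21×10^7))^(1/3) = 0.01837 m.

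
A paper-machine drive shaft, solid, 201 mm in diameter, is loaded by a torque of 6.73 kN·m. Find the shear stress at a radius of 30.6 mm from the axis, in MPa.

1.29 MPa

J = πd⁴/32 = π(0.201)⁴/32 = 1.602×10^-4 m⁴.
Shear stress varies linearly with radius: τ = T·r/J = 6730 × 0.0306 / 1.602×10^-4 = 1.285×10^6 Pa.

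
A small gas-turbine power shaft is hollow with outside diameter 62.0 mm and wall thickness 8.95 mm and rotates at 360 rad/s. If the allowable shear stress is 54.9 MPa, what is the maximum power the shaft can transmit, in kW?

J = π(d_o⁴ − d_i⁴)/32 = π(0.0620⁴ − 0.0441⁴)/32 = 1.079×10^-6 m⁴.
T_max = τ_allow·J/r = 5.49×10^7 × 1.079×10^-6 / 0.0310 = 1911 N·m.
ω = 360 rad/s, so P_max = T_max·ω = 6.881×10^5 W.

688 kW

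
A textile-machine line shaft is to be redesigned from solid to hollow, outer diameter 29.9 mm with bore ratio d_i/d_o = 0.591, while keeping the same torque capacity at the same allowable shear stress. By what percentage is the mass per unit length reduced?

Equal τ_max and T ⇒ the solid shaft needs d_s³ = d_o³(1−k⁴), so d_s = 29.9·(1−0.591⁴)^(1/3) = 28.63 mm.
Area ratio A_h/A_s = d_o²(1−k²)/d_s² = (1−k²)/(1−k⁴)^(2/3) = 0.7097.
Mass saving = 1 − 0.7097 = 29.0 %.

29.0 %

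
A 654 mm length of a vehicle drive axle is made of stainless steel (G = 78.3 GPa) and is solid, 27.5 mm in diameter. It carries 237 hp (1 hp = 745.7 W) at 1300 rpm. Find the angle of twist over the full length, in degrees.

11.1°

ω = 2π·1300/60 = 136.1 rad/s, so T = P/ω = 237×745.7 / 136.1 = 1298 N·m.
J = πd⁴/32 = π(0.0275)⁴/32 = 5.615×10^-8 m⁴.
θ = T·L/(G·J) = 1298 × 0.654 / (78.3×10⁹ × 5.615×10^-8) = 0.1931 rad.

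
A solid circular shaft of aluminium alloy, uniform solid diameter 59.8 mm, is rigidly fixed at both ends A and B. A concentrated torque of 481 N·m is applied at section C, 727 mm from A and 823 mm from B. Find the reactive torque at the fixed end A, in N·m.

255 N·m

With uniform GJ and both ends fixed, compatibility θ_AC = θ_CB gives T_A·a = T_B·b, together with T_A + T_B = T₀.
T_A = T₀·b/(a+b) = 481.0·823/1550 = 255.4 N·m; T_B = 225.6 N·m.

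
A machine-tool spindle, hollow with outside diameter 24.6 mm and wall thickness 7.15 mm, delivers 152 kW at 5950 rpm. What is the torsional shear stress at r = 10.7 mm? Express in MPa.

ω = 2π·5950/60 = 623.1 rad/s, so T = P/ω = 152×10³ / 623.1 = 243.9 N·m.
J = π(d_o⁴ − d_i⁴)/32 = π(0.0246⁴ − 0.0103⁴)/32 = 3.485×10^-8 m⁴.
Shear stress varies linearly with radius: τ = T·r/J = 243.9 × 0.0107 / 3.485×10^-8 = 7.490×10^7 Pa.

74.9 MPa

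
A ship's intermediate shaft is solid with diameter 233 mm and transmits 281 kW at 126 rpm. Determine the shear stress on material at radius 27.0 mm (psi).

288 psi

ω = 2π·126/60 = 13.19 rad/s, so T = P/ω = 281×10³ / 13.19 = 21300 N·m.
J = πd⁴/32 = π(0.233)⁴/32 = 2.894×10^-4 m⁴.
Shear stress varies linearly with radius: τ = T·r/J = 21300 × 0.0270 / 2.894×10^-4 = 1.987×10^6 Pa.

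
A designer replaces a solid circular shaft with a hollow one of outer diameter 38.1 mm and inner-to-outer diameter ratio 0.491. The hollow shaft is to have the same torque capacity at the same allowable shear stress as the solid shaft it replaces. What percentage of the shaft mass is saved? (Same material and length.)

21.0 %

Equal τ_max and T ⇒ the solid shaft needs d_s³ = d_o³(1−k⁴), so d_s = 38.1·(1−0.491⁴)^(1/3) = 37.35 mm.
Area ratio A_h/A_s = d_o²(1−k²)/d_s² = (1−k²)/(1−k⁴)^(2/3) = 0.7898.
Mass saving = 1 − 0.7898 = 21.0 %.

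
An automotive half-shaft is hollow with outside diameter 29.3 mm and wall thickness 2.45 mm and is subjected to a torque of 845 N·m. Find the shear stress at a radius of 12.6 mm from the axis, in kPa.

283000 kPa

J = π(d_o⁴ − d_i⁴)/32 = π(0.0293⁴ − 0.0244⁴)/32 = 3.756×10^-8 m⁴.
Shear stress varies linearly with radius: τ = T·r/J = 845.0 × 0.0126 / 3.756×10^-8 = 2.835×10^8 Pa.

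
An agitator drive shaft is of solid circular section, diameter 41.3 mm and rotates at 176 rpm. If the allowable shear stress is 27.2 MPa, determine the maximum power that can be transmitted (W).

6930 W

J = πd⁴/32 = π(0.0413)⁴/32 = 2.856×10^-7 m⁴.
T_max = τ_allow·J/r = 2.72×10^7 × 2.856×10^-7 / 0.0206 = 376.2 N·m.
ω = 2π·176/60 = 18.43 rad/s, so P_max = T_max·ω = 6934 W.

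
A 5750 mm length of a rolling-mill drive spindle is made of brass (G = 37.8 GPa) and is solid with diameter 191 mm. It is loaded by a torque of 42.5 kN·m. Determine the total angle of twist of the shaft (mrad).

J = πd⁴/32 = π(0.191)⁴/32 = 1.307×10^-4 m⁴.
θ = T·L/(G·J) = 42500 × 5.75 / (37.8×10⁹ × 1.307×10^-4) = 0.04948 rad.

49.5 mrad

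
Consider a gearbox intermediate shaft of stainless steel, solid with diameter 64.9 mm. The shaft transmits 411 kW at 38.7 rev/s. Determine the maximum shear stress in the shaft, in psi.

4570 psi

ω = 2π·38.7 = 243.2 rad/s, so T = P/ω = 411×10³ / 243.2 = 1690 N·m.
J = πd⁴/32 = π(0.0649)⁴/32 = 1.742×10^-6 m⁴.
τ_max = T·r/J = 1690 × 0.0324 / 1.742×10^-6 = 3.149×10^7 Pa.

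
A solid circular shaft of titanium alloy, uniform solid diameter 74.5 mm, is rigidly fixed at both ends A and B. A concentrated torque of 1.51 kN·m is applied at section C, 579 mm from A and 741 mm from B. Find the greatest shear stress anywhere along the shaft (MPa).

10.4 MPa

With uniform GJ and both ends fixed, compatibility θ_AC = θ_CB gives T_A·a = T_B·b, together with T_A + T_B = T₀.
T_A = T₀·b/(a+b) = 1510·741/1320 = 847.7 N·m; T_B = 662.3 N·m.
τ in each portion: τ_AC = 1.04×10^7 Pa, τ_CB = 8.16×10^6 Pa; maximum is in AC.
τ_max = T_AC·r/J = 847.7·0.0372/3.02×10^-6 = 1.044×10^7 Pa.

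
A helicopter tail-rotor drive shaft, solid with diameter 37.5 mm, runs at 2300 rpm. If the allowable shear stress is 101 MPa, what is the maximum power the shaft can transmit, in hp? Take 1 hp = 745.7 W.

338 hp

J = πd⁴/32 = π(0.0375)⁴/32 = 1.941×10^-7 m⁴.
T_max = τ_allow·J/r = 1.01×10^8 × 1.941×10^-7 / 0.0187 = 1046 N·m.
ω = 2π·2300/60 = 240.9 rad/s, so P_max = T_max·ω = 2.519×10^5 W.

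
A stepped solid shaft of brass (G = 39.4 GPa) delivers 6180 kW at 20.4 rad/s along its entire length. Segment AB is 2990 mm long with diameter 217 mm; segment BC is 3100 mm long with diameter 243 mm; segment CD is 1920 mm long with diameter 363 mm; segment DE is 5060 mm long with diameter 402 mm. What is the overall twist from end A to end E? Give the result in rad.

ω = 20.4 rad/s, so T = P/ω = 6180×10³ / 20.40 = 302900 N·m.
J_AB = π(0.217)⁴/32 = 2.18×10^-4 m⁴; J_BC = π(0.243)⁴/32 = 3.42×10^-4 m⁴; J_CD = π(0.363)⁴/32 = 1.70×10^-3 m⁴; J_DE = π(0.402)⁴/32 = 2.56×10^-3 m⁴.
θ = (T/G)·Σ L_i/J_i = (302900/39.4×10⁹)·(2.99/2.18×10^-4 + 3.10/3.42×10^-4 + 1.92/1.70×10^-3 + 5.06/2.56×10^-3) = 0.1991 rad.

0.199 rad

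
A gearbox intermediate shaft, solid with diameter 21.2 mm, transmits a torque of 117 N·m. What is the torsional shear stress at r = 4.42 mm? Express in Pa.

2.61e7 Pa

J = πd⁴/32 = π(0.0212)⁴/32 = 1.983×10^-8 m⁴.
Shear stress varies linearly with radius: τ = T·r/J = 117.0 × 0.00442 / 1.983×10^-8 = 2.608×10^7 Pa.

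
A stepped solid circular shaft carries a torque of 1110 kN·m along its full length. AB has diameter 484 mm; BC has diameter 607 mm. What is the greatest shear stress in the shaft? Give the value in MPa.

Under the same torque, τ_max = 16T/(πd³) is largest where d is smallest — segment AB (d = 484 mm).
τ_max = 16·1.110e6/(π·(0.484)³) = 4.986×10^7 Pa.

49.9 MPa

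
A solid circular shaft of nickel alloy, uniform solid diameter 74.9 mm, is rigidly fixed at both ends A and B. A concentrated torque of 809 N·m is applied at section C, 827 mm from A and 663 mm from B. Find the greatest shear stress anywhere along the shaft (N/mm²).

5.44 N/mm²

With uniform GJ and both ends fixed, compatibility θ_AC = θ_CB gives T_A·a = T_B·b, together with T_A + T_B = T₀.
T_A = T₀·b/(a+b) = 809.0·663/1490 = 360.0 N·m; T_B = 449.0 N·m.
τ in each portion: τ_AC = 4.36×10^6 Pa, τ_CB = 5.44×10^6 Pa; maximum is in CB.
τ_max = T_CB·r/J = 449.0·0.0375/3.09×10^-6 = 5.442×10^6 Pa.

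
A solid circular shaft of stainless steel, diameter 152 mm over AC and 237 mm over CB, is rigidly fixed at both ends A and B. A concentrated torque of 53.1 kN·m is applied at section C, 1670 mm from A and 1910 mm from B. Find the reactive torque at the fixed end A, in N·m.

Compatibility: T_A·a/J_AC = T_B·b/J_CB with T_A + T_B = T₀.
J_AC = 5.24×10^-5 m⁴, J_CB = 3.10×10^-4 m⁴, so T_A = T₀·(J_AC/a)/((J_AC/a)+(J_CB/b)) = 8609 N·m, T_B = 44490 N·m.

8610 N·m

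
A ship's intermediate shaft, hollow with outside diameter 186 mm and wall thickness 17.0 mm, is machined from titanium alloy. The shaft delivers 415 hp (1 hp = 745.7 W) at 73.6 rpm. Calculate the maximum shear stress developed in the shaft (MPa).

57.4 MPa

ω = 2π·73.6/60 = 7.707 rad/s, so T = P/ω = 415×745.7 / 7.707 = 40150 N·m.
J = π(d_o⁴ − d_i⁴)/32 = π(0.186⁴ − 0.152⁴)/32 = 6.510×10^-5 m⁴.
τ_max = T·r/J = 40150 × 0.0930 / 6.510×10^-5 = 5.736×10^7 Pa.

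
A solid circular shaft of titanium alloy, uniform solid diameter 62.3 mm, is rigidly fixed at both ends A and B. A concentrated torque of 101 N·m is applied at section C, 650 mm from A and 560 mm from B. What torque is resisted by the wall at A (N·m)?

With uniform GJ and both ends fixed, compatibility θ_AC = θ_CB gives T_A·a = T_B·b, together with T_A + T_B = T₀.
T_A = T₀·b/(a+b) = 101.0·560/1210 = 46.74 N·m; T_B = 54.26 N·m.

46.7 N·m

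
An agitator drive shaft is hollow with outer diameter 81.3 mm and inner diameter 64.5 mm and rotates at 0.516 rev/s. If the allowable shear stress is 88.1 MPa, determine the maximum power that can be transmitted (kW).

J = π(d_o⁴ − d_i⁴)/32 = π(0.0813⁴ − 0.0645⁴)/32 = 2.590×10^-6 m⁴.
T_max = τ_allow·J/r = 8.81×10^7 × 2.590×10^-6 / 0.0406 = 5613 N·m.
ω = 2π·0.516 = 3.242 rad/s, so P_max = T_max·ω = 1.820×10^4 W.

18.2 kW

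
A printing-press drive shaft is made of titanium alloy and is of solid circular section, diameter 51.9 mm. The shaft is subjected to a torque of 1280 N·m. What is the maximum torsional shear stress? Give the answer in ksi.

J = πd⁴/32 = π(0.0519)⁴/32 = 7.123×10^-7 m⁴.
τ_max = T·r/J = 1280 × 0.0260 / 7.123×10^-7 = 4.663×10^7 Pa.

6.76 ksi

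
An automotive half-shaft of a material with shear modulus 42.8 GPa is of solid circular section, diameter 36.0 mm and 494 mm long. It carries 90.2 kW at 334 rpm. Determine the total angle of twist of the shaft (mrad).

181 mrad

ω = 2π·334/60 = 34.98 rad/s, so T = P/ω = 90.2×10³ / 34.98 = 2579 N·m.
J = πd⁴/32 = π(0.0360)⁴/32 = 1.649×10^-7 m⁴.
θ = T·L/(G·J) = 2579 × 0.494 / (42.8×10⁹ × 1.649×10^-7) = 0.1805 rad.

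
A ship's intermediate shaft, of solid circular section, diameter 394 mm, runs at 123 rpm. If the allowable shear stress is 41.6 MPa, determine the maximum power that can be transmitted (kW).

J = πd⁴/32 = π(0.394)⁴/32 = 2.366×10^-3 m⁴.
T_max = τ_allow·J/r = 4.16×10^7 × 2.366×10^-3 / 0.197 = 499600 N·m.
ω = 2π·123/60 = 12.88 rad/s, so P_max = T_max·ω = 6.435×10^6 W.

6430 kW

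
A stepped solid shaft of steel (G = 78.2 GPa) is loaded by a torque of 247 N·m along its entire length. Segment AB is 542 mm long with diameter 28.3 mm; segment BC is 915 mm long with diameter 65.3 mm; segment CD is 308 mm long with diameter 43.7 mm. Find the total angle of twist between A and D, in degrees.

J_AB = π(0.0283)⁴/32 = 6.30×10^-8 m⁴; J_BC = π(0.0653)⁴/32 = 1.79×10^-6 m⁴; J_CD = π(0.0437)⁴/32 = 3.58×10^-7 m⁴.
θ = (T/G)·Σ L_i/J_i = (247.0/78.2×10⁹)·(0.542/6.30×10^-8 + 0.915/1.79×10^-6 + 0.308/3.58×10^-7) = 0.03152 rad.

1.81°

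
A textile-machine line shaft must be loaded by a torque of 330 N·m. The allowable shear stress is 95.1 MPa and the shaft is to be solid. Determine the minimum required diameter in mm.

26.0 mm

For a solid shaft τ_max = 16T/(πd³), so d = (16T/(π τ_allow))^(1/3) = (16·330.0/(π·9.51×10^7))^(1/3) = 0.02605 m.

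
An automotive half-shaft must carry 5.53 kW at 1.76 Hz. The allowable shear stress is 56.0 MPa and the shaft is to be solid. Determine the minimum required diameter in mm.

35.7 mm

ω = 2π·1.76 = 11.06 rad/s, so T = P/ω = 5.53×10³ / 11.06 = 500.1 N·m.
For a solid shaft τ_max = 16T/(πd³), so d = (16T/(π τ_allow))^(1/3) = (16·500.1/(π·5.60×10^7))^(1/3) = 0.03569 m.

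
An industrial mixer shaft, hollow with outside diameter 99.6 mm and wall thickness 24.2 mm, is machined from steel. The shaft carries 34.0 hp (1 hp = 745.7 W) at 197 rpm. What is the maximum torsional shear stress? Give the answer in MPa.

6.81 MPa

ω = 2π·197/60 = 20.63 rad/s, so T = P/ω = 34.0×745.7 / 20.63 = 1229 N·m.
J = π(d_o⁴ − d_i⁴)/32 = π(0.0996⁴ − 0.0512⁴)/32 = 8.987×10^-6 m⁴.
τ_max = T·r/J = 1229 × 0.0498 / 8.987×10^-6 = 6.810×10^6 Pa.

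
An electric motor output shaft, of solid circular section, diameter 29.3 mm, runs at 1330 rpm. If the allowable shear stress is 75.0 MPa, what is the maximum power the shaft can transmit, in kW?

51.6 kW

J = πd⁴/32 = π(0.0293)⁴/32 = 7.236×10^-8 m⁴.
T_max = τ_allow·J/r = 7.50×10^7 × 7.236×10^-8 / 0.0146 = 370.4 N·m.
ω = 2π·1330/60 = 139.3 rad/s, so P_max = T_max·ω = 5.159×10^4 W.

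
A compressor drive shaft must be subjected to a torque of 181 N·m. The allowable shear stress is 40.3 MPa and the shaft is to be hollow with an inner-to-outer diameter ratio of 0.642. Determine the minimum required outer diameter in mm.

For a hollow shaft with d_i/d_o = 0.642: τ_max = 16T/(π d_o³ (1−k⁴)), so d_o = [16T/(π τ_allow (1−k⁴))]^(1/3) = [16·181.0/(π·4.03×10^7·0.8301)]^(1/3) = 0.03020 m.

30.2 mm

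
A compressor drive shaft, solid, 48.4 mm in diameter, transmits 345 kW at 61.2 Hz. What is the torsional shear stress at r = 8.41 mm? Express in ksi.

2.03 ksi

ω = 2π·61.2 = 384.5 rad/s, so T = P/ω = 345×10³ / 384.5 = 897.2 N·m.
J = πd⁴/32 = π(0.0484)⁴/32 = 5.387×10^-7 m⁴.
Shear stress varies linearly with radius: τ = T·r/J = 897.2 × 0.00841 / 5.387×10^-7 = 1.401×10^7 Pa.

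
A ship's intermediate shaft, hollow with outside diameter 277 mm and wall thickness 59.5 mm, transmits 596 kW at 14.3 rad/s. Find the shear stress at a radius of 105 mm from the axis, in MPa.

8.47 MPa

ω = 14.3 rad/s, so T = P/ω = 596×10³ / 14.30 = 41680 N·m.
J = π(d_o⁴ − d_i⁴)/32 = π(0.277⁴ − 0.158⁴)/32 = 5.168×10^-4 m⁴.
Shear stress varies linearly with radius: τ = T·r/J = 41680 × 0.105 / 5.168×10^-4 = 8.468×10^6 Pa.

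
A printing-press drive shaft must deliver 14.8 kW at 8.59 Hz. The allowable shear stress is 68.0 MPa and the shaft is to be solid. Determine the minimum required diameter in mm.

ω = 2π·8.59 = 53.97 rad/s, so T = P/ω = 14.8×10³ / 53.97 = 274.2 N·m.
For a solid shaft τ_max = 16T/(πd³), so d = (16T/(π τ_allow))^(1/3) = (16·274.2/(π·6.80×10^7))^(1/3) = 0.02739 m.

27.4 mm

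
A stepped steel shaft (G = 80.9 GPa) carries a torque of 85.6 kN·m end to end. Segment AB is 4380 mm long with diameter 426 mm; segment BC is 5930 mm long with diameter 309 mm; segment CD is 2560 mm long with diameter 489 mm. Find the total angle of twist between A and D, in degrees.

J_AB = π(0.426)⁴/32 = 3.23×10^-3 m⁴; J_BC = π(0.309)⁴/32 = 8.95×10^-4 m⁴; J_CD = π(0.489)⁴/32 = 5.61×10^-3 m⁴.
θ = (T/G)·Σ L_i/J_i = (85600/80.9×10⁹)·(4.38/3.23×10^-3 + 5.93/8.95×10^-4 + 2.56/5.61×10^-3) = 8.926×10^-3 rad.

0.511°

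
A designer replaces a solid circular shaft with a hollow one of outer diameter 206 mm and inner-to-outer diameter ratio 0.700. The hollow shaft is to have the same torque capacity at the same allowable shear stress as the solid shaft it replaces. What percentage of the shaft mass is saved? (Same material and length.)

38.8 %

Equal τ_max and T ⇒ the solid shaft needs d_s³ = d_o³(1−k⁴), so d_s = 206·(1−0.700⁴)^(1/3) = 188.0 mm.
Area ratio A_h/A_s = d_o²(1−k²)/d_s² = (1−k²)/(1−k⁴)^(2/3) = 0.6124.
Mass saving = 1 − 0.6124 = 38.8 %.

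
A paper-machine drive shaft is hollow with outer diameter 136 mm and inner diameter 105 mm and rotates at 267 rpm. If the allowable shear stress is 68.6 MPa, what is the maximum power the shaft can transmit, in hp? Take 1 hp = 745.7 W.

819 hp

J = π(d_o⁴ − d_i⁴)/32 = π(0.136⁴ − 0.105⁴)/32 = 2.165×10^-5 m⁴.
T_max = τ_allow·J/r = 6.86×10^7 × 2.165×10^-5 / 0.0680 = 21840 N·m.
ω = 2π·267/60 = 27.96 rad/s, so P_max = T_max·ω = 6.108×10^5 W.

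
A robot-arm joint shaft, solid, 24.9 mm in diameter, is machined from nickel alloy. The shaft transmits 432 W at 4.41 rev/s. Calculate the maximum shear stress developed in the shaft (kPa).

5140 kPa

ω = 2π·4.41 = 27.71 rad/s, so T = P/ω = 432 / 27.71 = 15.59 N·m.
J = πd⁴/32 = π(0.0249)⁴/32 = 3.774×10^-8 m⁴.
τ_max = T·r/J = 15.59 × 0.0124 / 3.774×10^-8 = 5.143×10^6 Pa.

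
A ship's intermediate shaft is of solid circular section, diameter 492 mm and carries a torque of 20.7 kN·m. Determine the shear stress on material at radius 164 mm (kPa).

590 kPa

J = πd⁴/32 = π(0.492)⁴/32 = 5.753×10^-3 m⁴.
Shear stress varies linearly with radius: τ = T·r/J = 20700 × 0.164 / 5.753×10^-3 = 5.901×10^5 Pa.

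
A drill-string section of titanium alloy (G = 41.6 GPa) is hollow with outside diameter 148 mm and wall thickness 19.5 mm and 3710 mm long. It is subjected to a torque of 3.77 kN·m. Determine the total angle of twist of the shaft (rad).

J = π(d_o⁴ − d_i⁴)/32 = π(0.148⁴ − 0.109⁴)/32 = 3.324×10^-5 m⁴.
θ = T·L/(G·J) = 3770 × 3.71 / (41.6×10⁹ × 3.324×10^-5) = 0.01011 rad.

0.0101 rad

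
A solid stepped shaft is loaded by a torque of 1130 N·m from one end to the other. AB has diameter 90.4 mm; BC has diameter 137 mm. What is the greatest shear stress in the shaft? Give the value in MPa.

7.79 MPa

Under the same torque, τ_max = 16T/(πd³) is largest where d is smallest — segment AB (d = 90.4 mm).
τ_max = 16·1130/(π·(0.0904)³) = 7.790×10^6 Pa.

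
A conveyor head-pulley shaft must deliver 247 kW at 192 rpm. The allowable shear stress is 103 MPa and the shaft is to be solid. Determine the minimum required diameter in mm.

ω = 2π·192/60 = 20.11 rad/s, so T = P/ω = 247×10³ / 20.11 = 12280 N·m.
For a solid shaft τ_max = 16T/(πd³), so d = (16T/(π τ_allow))^(1/3) = (16·12280/(π·1.03×10^8))^(1/3) = 0.08469 m.

84.7 mm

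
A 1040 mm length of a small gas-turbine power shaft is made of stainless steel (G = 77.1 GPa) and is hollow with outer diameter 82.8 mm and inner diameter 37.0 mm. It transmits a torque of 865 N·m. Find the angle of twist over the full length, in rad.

J = π(d_o⁴ − d_i⁴)/32 = π(0.0828⁴ − 0.0370⁴)/32 = 4.430×10^-6 m⁴.
θ = T·L/(G·J) = 865.0 × 1.04 / (77.1×10⁹ × 4.430×10^-6) = 2.634×10^-3 rad.

0.00263 rad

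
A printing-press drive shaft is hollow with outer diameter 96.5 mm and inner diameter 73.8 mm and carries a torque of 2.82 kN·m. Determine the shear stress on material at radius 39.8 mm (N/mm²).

J = π(d_o⁴ − d_i⁴)/32 = π(0.0965⁴ − 0.0738⁴)/32 = 5.601×10^-6 m⁴.
Shear stress varies linearly with radius: τ = T·r/J = 2820 × 0.0398 / 5.601×10^-6 = 2.004×10^7 Pa.

20.0 N/mm²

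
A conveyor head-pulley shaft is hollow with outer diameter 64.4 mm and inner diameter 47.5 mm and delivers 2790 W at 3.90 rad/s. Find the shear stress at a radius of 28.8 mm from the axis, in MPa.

17.3 MPa

ω = 3.90 rad/s, so T = P/ω = 2790 / 3.900 = 715.4 N·m.
J = π(d_o⁴ − d_i⁴)/32 = π(0.0644⁴ − 0.0475⁴)/32 = 1.189×10^-6 m⁴.
Shear stress varies linearly with radius: τ = T·r/J = 715.4 × 0.0288 / 1.189×10^-6 = 1.733×10^7 Pa.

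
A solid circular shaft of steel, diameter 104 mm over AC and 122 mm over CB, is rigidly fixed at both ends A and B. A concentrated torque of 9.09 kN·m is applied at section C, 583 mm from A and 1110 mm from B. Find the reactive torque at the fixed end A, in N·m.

Compatibility: T_A·a/J_AC = T_B·b/J_CB with T_A + T_B = T₀.
J_AC = 1.15×10^-5 m⁴, J_CB = 2.17×10^-5 m⁴, so T_A = T₀·(J_AC/a)/((J_AC/a)+(J_CB/b)) = 4557 N·m, T_B = 4533 N·m.

4560 N·m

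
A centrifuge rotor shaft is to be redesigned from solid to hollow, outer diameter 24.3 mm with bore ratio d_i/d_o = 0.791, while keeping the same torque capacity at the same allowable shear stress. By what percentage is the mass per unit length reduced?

47.9 %

Equal τ_max and T ⇒ the solid shaft needs d_s³ = d_o³(1−k⁴), so d_s = 24.3·(1−0.791⁴)^(1/3) = 20.59 mm.
Area ratio A_h/A_s = d_o²(1−k²)/d_s² = (1−k²)/(1−k⁴)^(2/3) = 0.5213.
Mass saving = 1 − 0.5213 = 47.9 %.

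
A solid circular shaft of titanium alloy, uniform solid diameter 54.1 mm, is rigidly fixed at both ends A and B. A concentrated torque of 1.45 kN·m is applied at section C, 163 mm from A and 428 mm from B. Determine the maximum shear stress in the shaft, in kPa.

With uniform GJ and both ends fixed, compatibility θ_AC = θ_CB gives T_A·a = T_B·b, together with T_A + T_B = T₀.
T_A = T₀·b/(a+b) = 1450·428/591.0 = 1050 N·m; T_B = 399.9 N·m.
τ in each portion: τ_AC = 3.38×10^7 Pa, τ_CB = 1.29×10^7 Pa; maximum is in AC.
τ_max = T_AC·r/J = 1050·0.0271/8.41×10^-7 = 3.378×10^7 Pa.

33800 kPa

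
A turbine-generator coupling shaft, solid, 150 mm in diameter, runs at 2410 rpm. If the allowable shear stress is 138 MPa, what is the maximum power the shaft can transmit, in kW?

23100 kW

J = πd⁴/32 = π(0.150)⁴/32 = 4.970×10^-5 m⁴.
T_max = τ_allow·J/r = 1.38×10^8 × 4.970×10^-5 / 0.0750 = 91450 N·m.
ω = 2π·2410/60 = 252.4 rad/s, so P_max = T_max·ω = 2.308×10^7 W.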